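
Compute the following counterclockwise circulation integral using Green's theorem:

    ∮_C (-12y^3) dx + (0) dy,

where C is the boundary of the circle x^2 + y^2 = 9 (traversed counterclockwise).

Green's theorem converts the closed line integral into a double integral over the enclosed region D:

    ∮_C P dx + Q dy = ∬_D (∂Q/∂x - ∂P/∂y) dA.

Here P = -12y^3, Q = 0, so

    ∂Q/∂x = 0,    ∂P/∂y = -36y^2,
    ∂Q/∂x - ∂P/∂y = 36y^2.

D is the region x^2 + y^2 ≤ 9. Evaluating the double integral:

In polar coordinates (x = r cos θ, y = r sin θ, dA = r dr dθ) the integrand becomes 36r^2sin(θ)^2, so

    ∬_D (36y^2) dA = ∫_0^{2π} ∫_0^{3} (36r^2sin(θ)^2) · r dr dθ.

Inner (r from 0 to 3): 729sin(θ)^2.
Outer (θ from 0 to 2π): 729π.

Therefore ∮_C P dx + Q dy = 729π.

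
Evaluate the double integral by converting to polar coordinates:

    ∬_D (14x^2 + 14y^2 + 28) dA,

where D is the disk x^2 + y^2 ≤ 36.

The region D is 0 ≤ r ≤ 6, 0 ≤ θ ≤ 2π in polar coordinates, where x = r cos(θ), y = r sin(θ), and dA = r dr dθ.

Under the substitution, the integrand becomes 14r^2 + 28, so

    ∬_D (14x^2 + 14y^2 + 28) dA = ∫_{0}^{2π} ∫_{0}^{6} (14r^2 + 28) · r dr dθ.

Inner integral (in r): ∫_{0}^{6} (14r^2 + 28) · r dr = 5040.

Outer integral (in θ): ∫_{0}^{2π} (5040) dθ = 10080π.

Therefore ∬_D (14x^2 + 14y^2 + 28) dA = 10080π.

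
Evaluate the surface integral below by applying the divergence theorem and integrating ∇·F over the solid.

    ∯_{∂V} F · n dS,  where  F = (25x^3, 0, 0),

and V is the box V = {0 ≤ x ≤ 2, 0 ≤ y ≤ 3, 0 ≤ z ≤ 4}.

By the divergence theorem,

    ∯_{∂V} F · n dS = ∭_V (∇ · F) dV.

Compute the divergence:
    ∇ · F = ∂F_x/∂x + ∂F_y/∂y + ∂F_z/∂z = 75x^2 + 0 + 0 = 75x^2.

V is a rectangular box, so dV = dx dy dz with 0 ≤ x ≤ 2, 0 ≤ y ≤ 3, 0 ≤ z ≤ 4.

Integrate (75x^2) over V as an iterated integral:

    ∭_V (∇·F) dV = ∫_0^{2} ∫_0^{3} ∫_0^{4} (75x^2) dz dy dx.

Inner (z from 0 to 4): 300x^2.
Middle (y from 0 to 3): 900x^2.
Outer (x from 0 to 2): 2400.

Therefore ∯_{∂V} F · n dS = 2400.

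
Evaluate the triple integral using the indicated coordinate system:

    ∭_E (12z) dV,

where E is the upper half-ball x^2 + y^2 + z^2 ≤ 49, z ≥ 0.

In spherical coordinates, x = ρ sin(φ) cos(θ), y = ρ sin(φ) sin(θ), z = ρ cos(φ), and dV = ρ^2 sin(φ) dρ dφ dθ.

The integrand becomes 12ρ cos(φ), so

    ∭_E (12z) dV = ∫_{0}^{2π} ∫_{0}^{π/2} ∫_{0}^{7} (12ρ cos(φ)) · ρ^2 sin(φ) dρ dφ dθ.

Inner (ρ): 7203sin(2φ)/2.
Middle (φ): 7203/2.
Outer (θ): 7203π.

Therefore the triple integral equals 7203π.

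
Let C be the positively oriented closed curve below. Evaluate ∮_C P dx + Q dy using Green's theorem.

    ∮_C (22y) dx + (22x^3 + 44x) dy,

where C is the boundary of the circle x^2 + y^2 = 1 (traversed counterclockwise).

Green's theorem converts the closed line integral into a double integral over the enclosed region D:

    ∮_C P dx + Q dy = ∬_D (∂Q/∂x - ∂P/∂y) dA.

Here P = 22y, Q = 22x^3 + 44x, so

    ∂Q/∂x = 66x^2 + 44,    ∂P/∂y = 22,
    ∂Q/∂x - ∂P/∂y = 66x^2 + 22.

D is the region x^2 + y^2 ≤ 1. Evaluating the double integral:

In polar coordinates (x = r cos θ, y = r sin θ, dA = r dr dθ) the integrand becomes 66r^2cos(θ)^2 + 22, so

    ∬_D (66x^2 + 22) dA = ∫_0^{2π} ∫_0^{1} (66r^2cos(θ)^2 + 22) · r dr dθ.

Inner (r from 0 to 1): 33cos(θ)^2/2 + 11.
Outer (θ from 0 to 2π): 77π/2.

Therefore ∮_C P dx + Q dy = 77π/2.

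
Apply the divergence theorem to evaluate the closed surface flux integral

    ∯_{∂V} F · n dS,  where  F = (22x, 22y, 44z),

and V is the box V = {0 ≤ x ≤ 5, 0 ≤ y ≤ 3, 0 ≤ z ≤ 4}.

By the divergence theorem,

    ∯_{∂V} F · n dS = ∭_V (∇ · F) dV.

Compute the divergence:
    ∇ · F = ∂F_x/∂x + ∂F_y/∂y + ∂F_z/∂z = 22 + 22 + 44 = 88.

V is a rectangular box, so dV = dx dy dz with 0 ≤ x ≤ 5, 0 ≤ y ≤ 3, 0 ≤ z ≤ 4.

Integrate (88) over V as an iterated integral:

    ∭_V (∇·F) dV = ∫_0^{5} ∫_0^{3} ∫_0^{4} (88) dz dy dx.

Inner (z from 0 to 4): 352.
Middle (y from 0 to 3): 1056.
Outer (x from 0 to 5): 5280.

Therefore ∯_{∂V} F · n dS = 5280.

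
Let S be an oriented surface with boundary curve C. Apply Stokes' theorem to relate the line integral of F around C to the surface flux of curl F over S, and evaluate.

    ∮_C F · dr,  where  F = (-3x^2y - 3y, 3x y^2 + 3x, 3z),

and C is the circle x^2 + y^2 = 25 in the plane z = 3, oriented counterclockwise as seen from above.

Let S be the flat disk x^2 + y^2 ≤ 25 in the plane z = 3, with upward unit normal n̂ = ẑ. By Stokes' theorem,

    ∮_C F · dr = ∬_S (∇ × F) · n̂ dS = ∬_D (curl F)_z dA,

where D is the disk x^2 + y^2 ≤ 25.

Compute the curl of F = (-3x^2y - 3y, 3x y^2 + 3x, 3z):
    (∇ × F)_x = ∂F_z/∂y - ∂F_y/∂z = 0,
    (∇ × F)_y = ∂F_x/∂z - ∂F_z/∂x = 0,
    (∇ × F)_z = ∂F_y/∂x - ∂F_x/∂y = 3x^2 + 3y^2 + 6.

On z = 3, (curl F)_z = 3x^2 + 3y^2 + 6.

Convert to polar (x = r cos θ, y = r sin θ, dA = r dr dθ); the integrand becomes 3r^2 + 6, so

    ∬_D (curl F)_z dA = ∫_0^{2π} ∫_0^{5} (3r^2 + 6) · r dr dθ.

Inner (r from 0 to 5): 2175/4.
Outer (θ from 0 to 2π): 2175π/2.

Therefore ∮_C F · dr = 2175π/2.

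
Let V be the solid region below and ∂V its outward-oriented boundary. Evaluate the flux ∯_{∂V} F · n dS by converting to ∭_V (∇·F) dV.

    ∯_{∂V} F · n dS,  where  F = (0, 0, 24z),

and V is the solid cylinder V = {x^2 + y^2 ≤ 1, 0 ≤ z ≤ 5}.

By the divergence theorem,

    ∯_{∂V} F · n dS = ∭_V (∇ · F) dV.

Compute the divergence:
    ∇ · F = ∂F_x/∂x + ∂F_y/∂y + ∂F_z/∂z = 0 + 0 + 24 = 24.

In cylindrical coordinates, x = r cos(θ), y = r sin(θ), z = z, dV = r dr dθ dz, with 0 ≤ r ≤ 1, 0 ≤ θ ≤ 2π, 0 ≤ z ≤ 5.

The integrand, after substitution and multiplying by the volume element, becomes (24) · r, so

    ∭_V (∇·F) dV = ∫_0^{2π} ∫_0^{1} ∫_0^{5} (24) · r dz dr dθ.

Inner (z from 0 to 5): 120r.
Middle (r from 0 to 1): 60.
Outer (θ from 0 to 2π): 120π.

Therefore ∯_{∂V} F · n dS = 120π.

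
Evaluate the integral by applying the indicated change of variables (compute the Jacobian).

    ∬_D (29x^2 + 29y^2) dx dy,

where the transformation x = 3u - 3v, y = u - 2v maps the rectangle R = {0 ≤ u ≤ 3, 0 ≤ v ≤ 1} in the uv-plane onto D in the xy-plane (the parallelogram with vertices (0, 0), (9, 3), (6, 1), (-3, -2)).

Compute the Jacobian determinant of (x, y) with respect to (u, v):

    ∂(x,y)/∂(u,v) = | 3  -3 | = (3)(-2) - (-3)(1) = -3.
                   | 1  -2 |

Its absolute value is |J| = 3 (the area scaling factor).

Substituting x = 3u - 3v, y = u - 2v into the integrand,

    29x^2 + 29y^2 → 290u^2 - 638u v + 377v^2,

so the integral becomes

    ∬_R (290u^2 - 638u v + 377v^2) · |J| du dv = ∫_0^3 ∫_0^1 (870u^2 - 1914u v + 1131v^2) dv du.

Inner (v): 870u^2 - 957u + 377.
Outer (u): 9309/2.

Therefore ∬_D (29x^2 + 29y^2) dx dy = 9309/2.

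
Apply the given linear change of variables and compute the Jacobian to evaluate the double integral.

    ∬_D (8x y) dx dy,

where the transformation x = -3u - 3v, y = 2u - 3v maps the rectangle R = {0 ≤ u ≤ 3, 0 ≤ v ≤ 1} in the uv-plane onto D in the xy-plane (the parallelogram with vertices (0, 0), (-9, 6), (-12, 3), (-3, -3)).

Compute the Jacobian determinant of (x, y) with respect to (u, v):

    ∂(x,y)/∂(u,v) = | -3  -3 | = (-3)(-3) - (-3)(2) = 15.
                   | 2  -3 |

Its absolute value is |J| = 15 (the area scaling factor).

Substituting x = -3u - 3v, y = 2u - 3v into the integrand,

    8x y → -48u^2 + 24u v + 72v^2,

so the integral becomes

    ∬_R (-48u^2 + 24u v + 72v^2) · |J| du dv = ∫_0^3 ∫_0^1 (-720u^2 + 360u v + 1080v^2) dv du.

Inner (v): -720u^2 + 180u + 360.
Outer (u): -4590.

Therefore ∬_D (8x y) dx dy = -4590.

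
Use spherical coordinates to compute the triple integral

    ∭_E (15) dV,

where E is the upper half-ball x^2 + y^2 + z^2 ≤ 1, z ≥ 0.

In spherical coordinates, x = ρ sin(φ) cos(θ), y = ρ sin(φ) sin(θ), z = ρ cos(φ), and dV = ρ^2 sin(φ) dρ dφ dθ.

The integrand becomes 15, so

    ∭_E (15) dV = ∫_{0}^{2π} ∫_{0}^{π/2} ∫_{0}^{1} (15) · ρ^2 sin(φ) dρ dφ dθ.

Inner (ρ): 5sin(φ).
Middle (φ): 5.
Outer (θ): 10π.

Therefore the triple integral equals 10π.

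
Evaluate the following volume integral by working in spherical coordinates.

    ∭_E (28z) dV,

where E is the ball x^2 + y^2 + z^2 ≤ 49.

In spherical coordinates, x = ρ sin(φ) cos(θ), y = ρ sin(φ) sin(θ), z = ρ cos(φ), and dV = ρ^2 sin(φ) dρ dφ dθ.

The integrand becomes 28ρ cos(φ), so

    ∭_E (28z) dV = ∫_{0}^{2π} ∫_{0}^{π} ∫_{0}^{7} (28ρ cos(φ)) · ρ^2 sin(φ) dρ dφ dθ.

Inner (ρ): 16807sin(2φ)/2.
Middle (φ): 0.
Outer (θ): 0.

Therefore the triple integral equals 0.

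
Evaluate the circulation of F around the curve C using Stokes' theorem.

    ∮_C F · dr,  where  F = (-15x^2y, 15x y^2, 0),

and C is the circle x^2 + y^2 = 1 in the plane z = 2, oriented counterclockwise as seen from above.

Let S be the flat disk x^2 + y^2 ≤ 1 in the plane z = 2, with upward unit normal n̂ = ẑ. By Stokes' theorem,

    ∮_C F · dr = ∬_S (∇ × F) · n̂ dS = ∬_D (curl F)_z dA,

where D is the disk x^2 + y^2 ≤ 1.

Compute the curl of F = (-15x^2y, 15x y^2, 0):
    (∇ × F)_x = ∂F_z/∂y - ∂F_y/∂z = 0,
    (∇ × F)_y = ∂F_x/∂z - ∂F_z/∂x = 0,
    (∇ × F)_z = ∂F_y/∂x - ∂F_x/∂y = 15x^2 + 15y^2.

On z = 2, (curl F)_z = 15x^2 + 15y^2.

Convert to polar (x = r cos θ, y = r sin θ, dA = r dr dθ); the integrand becomes 15r^2, so

    ∬_D (curl F)_z dA = ∫_0^{2π} ∫_0^{1} (15r^2) · r dr dθ.

Inner (r from 0 to 1): 15/4.
Outer (θ from 0 to 2π): 15π/2.

Therefore ∮_C F · dr = 15π/2.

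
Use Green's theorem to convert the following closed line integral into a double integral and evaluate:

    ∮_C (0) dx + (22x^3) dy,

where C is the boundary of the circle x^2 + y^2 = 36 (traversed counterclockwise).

Green's theorem converts the closed line integral into a double integral over the enclosed region D:

    ∮_C P dx + Q dy = ∬_D (∂Q/∂x - ∂P/∂y) dA.

Here P = 0, Q = 22x^3, so

    ∂Q/∂x = 66x^2,    ∂P/∂y = 0,
    ∂Q/∂x - ∂P/∂y = 66x^2.

D is the region x^2 + y^2 ≤ 36. Evaluating the double integral:

In polar coordinates (x = r cos θ, y = r sin θ, dA = r dr dθ) the integrand becomes 66r^2cos(θ)^2, so

    ∬_D (66x^2) dA = ∫_0^{2π} ∫_0^{6} (66r^2cos(θ)^2) · r dr dθ.

Inner (r from 0 to 6): 21384cos(θ)^2.
Outer (θ from 0 to 2π): 21384π.

Therefore ∮_C P dx + Q dy = 21384π.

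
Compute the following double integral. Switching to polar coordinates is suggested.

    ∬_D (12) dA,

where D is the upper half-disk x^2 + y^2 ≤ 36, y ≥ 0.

The region D is 0 ≤ r ≤ 6, 0 ≤ θ ≤ π in polar coordinates, where x = r cos(θ), y = r sin(θ), and dA = r dr dθ.

Under the substitution, the integrand becomes 12, so

    ∬_D (12) dA = ∫_{0}^{π} ∫_{0}^{6} (12) · r dr dθ.

Inner integral (in r): ∫_{0}^{6} (12) · r dr = 216.

Outer integral (in θ): ∫_{0}^{π} (216) dθ = 216π.

Therefore ∬_D (12) dA = 216π.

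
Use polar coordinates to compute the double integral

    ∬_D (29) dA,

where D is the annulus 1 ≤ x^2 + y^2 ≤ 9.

The region D is 1 ≤ r ≤ 3, 0 ≤ θ ≤ 2π in polar coordinates, where x = r cos(θ), y = r sin(θ), and dA = r dr dθ.

Under the substitution, the integrand becomes 29, so

    ∬_D (29) dA = ∫_{0}^{2π} ∫_{1}^{3} (29) · r dr dθ.

Inner integral (in r): ∫_{1}^{3} (29) · r dr = 116.

Outer integral (in θ): ∫_{0}^{2π} (116) dθ = 232π.

Therefore ∬_D (29) dA = 232π.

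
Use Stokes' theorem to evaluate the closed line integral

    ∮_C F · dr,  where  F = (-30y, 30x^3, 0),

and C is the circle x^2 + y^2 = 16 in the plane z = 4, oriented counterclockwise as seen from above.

Let S be the flat disk x^2 + y^2 ≤ 16 in the plane z = 4, with upward unit normal n̂ = ẑ. By Stokes' theorem,

    ∮_C F · dr = ∬_S (∇ × F) · n̂ dS = ∬_D (curl F)_z dA,

where D is the disk x^2 + y^2 ≤ 16.

Compute the curl of F = (-30y, 30x^3, 0):
    (∇ × F)_x = ∂F_z/∂y - ∂F_y/∂z = 0,
    (∇ × F)_y = ∂F_x/∂z - ∂F_z/∂x = 0,
    (∇ × F)_z = ∂F_y/∂x - ∂F_x/∂y = 90x^2 + 30.

On z = 4, (curl F)_z = 90x^2 + 30.

Convert to polar (x = r cos θ, y = r sin θ, dA = r dr dθ); the integrand becomes 90r^2cos(θ)^2 + 30, so

    ∬_D (curl F)_z dA = ∫_0^{2π} ∫_0^{4} (90r^2cos(θ)^2 + 30) · r dr dθ.

Inner (r from 0 to 4): 5760cos(θ)^2 + 240.
Outer (θ from 0 to 2π): 6240π.

Therefore ∮_C F · dr = 6240π.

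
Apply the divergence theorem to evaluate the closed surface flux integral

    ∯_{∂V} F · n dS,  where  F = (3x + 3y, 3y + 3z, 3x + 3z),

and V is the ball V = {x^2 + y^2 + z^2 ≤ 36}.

By the divergence theorem,

    ∯_{∂V} F · n dS = ∭_V (∇ · F) dV.

Compute the divergence:
    ∇ · F = ∂F_x/∂x + ∂F_y/∂y + ∂F_z/∂z = 3 + 3 + 3 = 9.

In spherical coordinates, x = ρ sin(φ) cos(θ), y = ρ sin(φ) sin(θ), z = ρ cos(φ), dV = ρ^2 sin(φ) dρ dφ dθ, with 0 ≤ ρ ≤ 6, 0 ≤ φ ≤ π, 0 ≤ θ ≤ 2π.

The integrand, after substitution and multiplying by the volume element, becomes (9) · ρ^2 sin(φ), so

    ∭_V (∇·F) dV = ∫_0^{2π} ∫_0^{π} ∫_0^{6} (9) · ρ^2 sin(φ) dρ dφ dθ.

Inner (ρ from 0 to 6): 648sin(φ).
Middle (φ from 0 to π): 1296.
Outer (θ from 0 to 2π): 2592π.

Therefore ∯_{∂V} F · n dS = 2592π.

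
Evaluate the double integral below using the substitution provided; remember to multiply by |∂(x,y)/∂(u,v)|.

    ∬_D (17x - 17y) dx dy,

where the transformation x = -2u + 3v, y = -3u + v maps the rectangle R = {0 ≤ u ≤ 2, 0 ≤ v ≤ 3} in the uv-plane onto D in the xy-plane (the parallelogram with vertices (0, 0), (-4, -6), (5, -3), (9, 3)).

Compute the Jacobian determinant of (x, y) with respect to (u, v):

    ∂(x,y)/∂(u,v) = | -2  3 | = (-2)(1) - (3)(-3) = 7.
                   | -3  1 |

Its absolute value is |J| = 7 (the area scaling factor).

Substituting x = -2u + 3v, y = -3u + v into the integrand,

    17x - 17y → 17u + 34v,

so the integral becomes

    ∬_R (17u + 34v) · |J| du dv = ∫_0^2 ∫_0^3 (119u + 238v) dv du.

Inner (v): 357u + 1071.
Outer (u): 2856.

Therefore ∬_D (17x - 17y) dx dy = 2856.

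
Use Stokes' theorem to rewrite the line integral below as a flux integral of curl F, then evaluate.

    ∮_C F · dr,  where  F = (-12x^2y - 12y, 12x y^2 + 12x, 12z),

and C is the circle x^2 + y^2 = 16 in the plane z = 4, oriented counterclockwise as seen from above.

Let S be the flat disk x^2 + y^2 ≤ 16 in the plane z = 4, with upward unit normal n̂ = ẑ. By Stokes' theorem,

    ∮_C F · dr = ∬_S (∇ × F) · n̂ dS = ∬_D (curl F)_z dA,

where D is the disk x^2 + y^2 ≤ 16.

Compute the curl of F = (-12x^2y - 12y, 12x y^2 + 12x, 12z):
    (∇ × F)_x = ∂F_z/∂y - ∂F_y/∂z = 0,
    (∇ × F)_y = ∂F_x/∂z - ∂F_z/∂x = 0,
    (∇ × F)_z = ∂F_y/∂x - ∂F_x/∂y = 12x^2 + 12y^2 + 24.

On z = 4, (curl F)_z = 12x^2 + 12y^2 + 24.

Convert to polar (x = r cos θ, y = r sin θ, dA = r dr dθ); the integrand becomes 12r^2 + 24, so

    ∬_D (curl F)_z dA = ∫_0^{2π} ∫_0^{4} (12r^2 + 24) · r dr dθ.

Inner (r from 0 to 4): 960.
Outer (θ from 0 to 2π): 1920π.

Therefore ∮_C F · dr = 1920π.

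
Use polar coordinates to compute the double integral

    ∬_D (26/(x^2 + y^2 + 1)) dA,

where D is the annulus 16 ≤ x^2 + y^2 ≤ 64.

The region D is 4 ≤ r ≤ 8, 0 ≤ θ ≤ 2π in polar coordinates, where x = r cos(θ), y = r sin(θ), and dA = r dr dθ.

Under the substitution, the integrand becomes 26/(r^2 + 1), so

    ∬_D (26/(x^2 + y^2 + 1)) dA = ∫_{0}^{2π} ∫_{4}^{8} (26/(r^2 + 1)) · r dr dθ.

Inner integral (in r): ∫_{4}^{8} (26/(r^2 + 1)) · r dr = log(369720589101871337890625/9904578032905937).

Outer integral (in θ): ∫_{0}^{2π} (log(369720589101871337890625/9904578032905937)) dθ = log((369720589101871337890625/9904578032905937)^(2π)).

Therefore ∬_D (26/(x^2 + y^2 + 1)) dA = log((369720589101871337890625/9904578032905937)^(2π)).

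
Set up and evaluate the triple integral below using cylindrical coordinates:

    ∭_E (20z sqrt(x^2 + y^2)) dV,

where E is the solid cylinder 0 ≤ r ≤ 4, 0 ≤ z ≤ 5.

In cylindrical coordinates, x = r cos(θ), y = r sin(θ), z = z, and dV = r dr dθ dz.

The integrand becomes 20r z, so

    ∭_E (20z sqrt(x^2 + y^2)) dV = ∫_{0}^{2π} ∫_{0}^{4} ∫_{0}^{5} (20r z) · r dz dr dθ.

Inner (z): 250r^2.
Middle (r from 0 to 4): 16000/3.
Outer (θ): 32000π/3.

Therefore the triple integral equals 32000π/3.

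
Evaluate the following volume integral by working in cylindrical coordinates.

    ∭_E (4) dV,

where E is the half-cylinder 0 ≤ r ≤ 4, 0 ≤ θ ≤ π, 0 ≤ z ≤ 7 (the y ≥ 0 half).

In cylindrical coordinates, x = r cos(θ), y = r sin(θ), z = z, and dV = r dr dθ dz.

The integrand becomes 4, so

    ∭_E (4) dV = ∫_{0}^{π} ∫_{0}^{4} ∫_{0}^{7} (4) · r dz dr dθ.

Inner (z): 28r.
Middle (r from 0 to 4): 224.
Outer (θ): 224π.

Therefore the triple integral equals 224π.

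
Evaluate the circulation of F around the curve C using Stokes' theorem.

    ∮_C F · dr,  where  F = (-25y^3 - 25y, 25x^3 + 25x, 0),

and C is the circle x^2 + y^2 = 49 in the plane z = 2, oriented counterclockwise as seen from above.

Let S be the flat disk x^2 + y^2 ≤ 49 in the plane z = 2, with upward unit normal n̂ = ẑ. By Stokes' theorem,

    ∮_C F · dr = ∬_S (∇ × F) · n̂ dS = ∬_D (curl F)_z dA,

where D is the disk x^2 + y^2 ≤ 49.

Compute the curl of F = (-25y^3 - 25y, 25x^3 + 25x, 0):
    (∇ × F)_x = ∂F_z/∂y - ∂F_y/∂z = 0,
    (∇ × F)_y = ∂F_x/∂z - ∂F_z/∂x = 0,
    (∇ × F)_z = ∂F_y/∂x - ∂F_x/∂y = 75x^2 + 75y^2 + 50.

On z = 2, (curl F)_z = 75x^2 + 75y^2 + 50.

Convert to polar (x = r cos θ, y = r sin θ, dA = r dr dθ); the integrand becomes 75r^2 + 50, so

    ∬_D (curl F)_z dA = ∫_0^{2π} ∫_0^{7} (75r^2 + 50) · r dr dθ.

Inner (r from 0 to 7): 184975/4.
Outer (θ from 0 to 2π): 184975π/2.

Therefore ∮_C F · dr = 184975π/2.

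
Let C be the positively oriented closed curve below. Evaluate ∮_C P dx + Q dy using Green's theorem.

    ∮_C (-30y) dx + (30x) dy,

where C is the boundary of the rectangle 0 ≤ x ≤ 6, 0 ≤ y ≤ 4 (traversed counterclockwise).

Green's theorem converts the closed line integral into a double integral over the enclosed region D:

    ∮_C P dx + Q dy = ∬_D (∂Q/∂x - ∂P/∂y) dA.

Here P = -30y, Q = 30x, so

    ∂Q/∂x = 30,    ∂P/∂y = -30,
    ∂Q/∂x - ∂P/∂y = 60.

D is the region 0 ≤ x ≤ 6, 0 ≤ y ≤ 4. Evaluating the double integral:

    ∬_D (60) dA = ∫_0^{6} ∫_0^{4} (60) dy dx.

Inner (y from 0 to 4): 240.
Outer (x from 0 to 6): 1440.

Therefore ∮_C P dx + Q dy = 1440.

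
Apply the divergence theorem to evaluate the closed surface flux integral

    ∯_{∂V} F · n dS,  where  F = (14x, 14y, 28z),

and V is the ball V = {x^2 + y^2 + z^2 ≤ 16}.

By the divergence theorem,

    ∯_{∂V} F · n dS = ∭_V (∇ · F) dV.

Compute the divergence:
    ∇ · F = ∂F_x/∂x + ∂F_y/∂y + ∂F_z/∂z = 14 + 14 + 28 = 56.

In spherical coordinates, x = ρ sin(φ) cos(θ), y = ρ sin(φ) sin(θ), z = ρ cos(φ), dV = ρ^2 sin(φ) dρ dφ dθ, with 0 ≤ ρ ≤ 4, 0 ≤ φ ≤ π, 0 ≤ θ ≤ 2π.

The integrand, after substitution and multiplying by the volume element, becomes (56) · ρ^2 sin(φ), so

    ∭_V (∇·F) dV = ∫_0^{2π} ∫_0^{π} ∫_0^{4} (56) · ρ^2 sin(φ) dρ dφ dθ.

Inner (ρ from 0 to 4): 3584sin(φ)/3.
Middle (φ from 0 to π): 7168/3.
Outer (θ from 0 to 2π): 14336π/3.

Therefore ∯_{∂V} F · n dS = 14336π/3.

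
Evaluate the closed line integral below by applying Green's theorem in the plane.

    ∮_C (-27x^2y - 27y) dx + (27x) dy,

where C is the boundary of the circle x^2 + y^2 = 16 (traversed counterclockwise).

Green's theorem converts the closed line integral into a double integral over the enclosed region D:

    ∮_C P dx + Q dy = ∬_D (∂Q/∂x - ∂P/∂y) dA.

Here P = -27x^2y - 27y, Q = 27x, so

    ∂Q/∂x = 27,    ∂P/∂y = -27x^2 - 27,
    ∂Q/∂x - ∂P/∂y = 27x^2 + 54.

D is the region x^2 + y^2 ≤ 16. Evaluating the double integral:

In polar coordinates (x = r cos θ, y = r sin θ, dA = r dr dθ) the integrand becomes 27r^2cos(θ)^2 + 54, so

    ∬_D (27x^2 + 54) dA = ∫_0^{2π} ∫_0^{4} (27r^2cos(θ)^2 + 54) · r dr dθ.

Inner (r from 0 to 4): 1728cos(θ)^2 + 432.
Outer (θ from 0 to 2π): 2592π.

Therefore ∮_C P dx + Q dy = 2592π.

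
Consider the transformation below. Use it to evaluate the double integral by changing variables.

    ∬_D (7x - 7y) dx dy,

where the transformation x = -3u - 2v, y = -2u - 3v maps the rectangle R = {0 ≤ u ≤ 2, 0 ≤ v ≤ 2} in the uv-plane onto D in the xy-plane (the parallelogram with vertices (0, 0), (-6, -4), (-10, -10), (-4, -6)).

Compute the Jacobian determinant of (x, y) with respect to (u, v):

    ∂(x,y)/∂(u,v) = | -3  -2 | = (-3)(-3) - (-2)(-2) = 5.
                   | -2  -3 |

Its absolute value is |J| = 5 (the area scaling factor).

Substituting x = -3u - 2v, y = -2u - 3v into the integrand,

    7x - 7y → -7u + 7v,

so the integral becomes

    ∬_R (-7u + 7v) · |J| du dv = ∫_0^2 ∫_0^2 (-35u + 35v) dv du.

Inner (v): 70 - 70u.
Outer (u): 0.

Therefore ∬_D (7x - 7y) dx dy = 0.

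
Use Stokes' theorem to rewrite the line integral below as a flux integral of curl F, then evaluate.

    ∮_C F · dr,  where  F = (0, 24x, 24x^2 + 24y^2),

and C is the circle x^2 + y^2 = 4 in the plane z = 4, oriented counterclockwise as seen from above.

Let S be the flat disk x^2 + y^2 ≤ 4 in the plane z = 4, with upward unit normal n̂ = ẑ. By Stokes' theorem,

    ∮_C F · dr = ∬_S (∇ × F) · n̂ dS = ∬_D (curl F)_z dA,

where D is the disk x^2 + y^2 ≤ 4.

Compute the curl of F = (0, 24x, 24x^2 + 24y^2):
    (∇ × F)_x = ∂F_z/∂y - ∂F_y/∂z = 48y,
    (∇ × F)_y = ∂F_x/∂z - ∂F_z/∂x = -48x,
    (∇ × F)_z = ∂F_y/∂x - ∂F_x/∂y = 24.

On z = 4, (curl F)_z = 24.

Convert to polar (x = r cos θ, y = r sin θ, dA = r dr dθ); the integrand becomes 24, so

    ∬_D (curl F)_z dA = ∫_0^{2π} ∫_0^{2} (24) · r dr dθ.

Inner (r from 0 to 2): 48.
Outer (θ from 0 to 2π): 96π.

Therefore ∮_C F · dr = 96π.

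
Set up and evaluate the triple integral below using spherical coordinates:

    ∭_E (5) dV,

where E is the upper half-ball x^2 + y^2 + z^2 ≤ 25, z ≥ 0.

In spherical coordinates, x = ρ sin(φ) cos(θ), y = ρ sin(φ) sin(θ), z = ρ cos(φ), and dV = ρ^2 sin(φ) dρ dφ dθ.

The integrand becomes 5, so

    ∭_E (5) dV = ∫_{0}^{2π} ∫_{0}^{π/2} ∫_{0}^{5} (5) · ρ^2 sin(φ) dρ dφ dθ.

Inner (ρ): 625sin(φ)/3.
Middle (φ): 625/3.
Outer (θ): 1250π/3.

Therefore the triple integral equals 1250π/3.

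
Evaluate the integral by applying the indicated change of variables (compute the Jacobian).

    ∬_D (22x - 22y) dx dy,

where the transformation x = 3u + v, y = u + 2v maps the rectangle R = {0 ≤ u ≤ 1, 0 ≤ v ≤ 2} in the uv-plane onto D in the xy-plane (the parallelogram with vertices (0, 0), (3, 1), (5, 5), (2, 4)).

Compute the Jacobian determinant of (x, y) with respect to (u, v):

    ∂(x,y)/∂(u,v) = | 3  1 | = (3)(2) - (1)(1) = 5.
                   | 1  2 |

Its absolute value is |J| = 5 (the area scaling factor).

Substituting x = 3u + v, y = u + 2v into the integrand,

    22x - 22y → 44u - 22v,

so the integral becomes

    ∬_R (44u - 22v) · |J| du dv = ∫_0^1 ∫_0^2 (220u - 110v) dv du.

Inner (v): 440u - 220.
Outer (u): 0.

Therefore ∬_D (22x - 22y) dx dy = 0.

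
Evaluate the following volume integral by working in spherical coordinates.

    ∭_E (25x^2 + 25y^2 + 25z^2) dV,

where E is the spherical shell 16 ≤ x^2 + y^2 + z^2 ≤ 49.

In spherical coordinates, x = ρ sin(φ) cos(θ), y = ρ sin(φ) sin(θ), z = ρ cos(φ), and dV = ρ^2 sin(φ) dρ dφ dθ.

The integrand becomes 25ρ^2, so

    ∭_E (25x^2 + 25y^2 + 25z^2) dV = ∫_{0}^{2π} ∫_{0}^{π} ∫_{4}^{7} (25ρ^2) · ρ^2 sin(φ) dρ dφ dθ.

Inner (ρ): 78915sin(φ).
Middle (φ): 157830.
Outer (θ): 315660π.

Therefore the triple integral equals 315660π.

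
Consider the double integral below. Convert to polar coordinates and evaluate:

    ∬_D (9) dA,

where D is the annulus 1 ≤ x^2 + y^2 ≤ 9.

The region D is 1 ≤ r ≤ 3, 0 ≤ θ ≤ 2π in polar coordinates, where x = r cos(θ), y = r sin(θ), and dA = r dr dθ.

Under the substitution, the integrand becomes 9, so

    ∬_D (9) dA = ∫_{0}^{2π} ∫_{1}^{3} (9) · r dr dθ.

Inner integral (in r): ∫_{1}^{3} (9) · r dr = 36.

Outer integral (in θ): ∫_{0}^{2π} (36) dθ = 72π.

Therefore ∬_D (9) dA = 72π.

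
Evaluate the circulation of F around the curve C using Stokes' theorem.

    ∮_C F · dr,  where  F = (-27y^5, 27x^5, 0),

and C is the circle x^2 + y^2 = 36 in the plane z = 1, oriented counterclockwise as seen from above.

Let S be the flat disk x^2 + y^2 ≤ 36 in the plane z = 1, with upward unit normal n̂ = ẑ. By Stokes' theorem,

    ∮_C F · dr = ∬_S (∇ × F) · n̂ dS = ∬_D (curl F)_z dA,

where D is the disk x^2 + y^2 ≤ 36.

Compute the curl of F = (-27y^5, 27x^5, 0):
    (∇ × F)_x = ∂F_z/∂y - ∂F_y/∂z = 0,
    (∇ × F)_y = ∂F_x/∂z - ∂F_z/∂x = 0,
    (∇ × F)_z = ∂F_y/∂x - ∂F_x/∂y = 135x^4 + 135y^4.

On z = 1, (curl F)_z = 135x^4 + 135y^4.

Convert to polar (x = r cos θ, y = r sin θ, dA = r dr dθ); the integrand becomes 135r^4(sin(θ)^4 + cos(θ)^4), so

    ∬_D (curl F)_z dA = ∫_0^{2π} ∫_0^{6} (135r^4(sin(θ)^4 + cos(θ)^4)) · r dr dθ.

Inner (r from 0 to 6): 1049760sin(θ)^4 + 1049760cos(θ)^4.
Outer (θ from 0 to 2π): 1574640π.

Therefore ∮_C F · dr = 1574640π.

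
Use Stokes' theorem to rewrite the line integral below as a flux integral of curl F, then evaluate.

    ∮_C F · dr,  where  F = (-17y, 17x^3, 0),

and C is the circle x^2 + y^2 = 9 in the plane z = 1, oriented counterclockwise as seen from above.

Let S be the flat disk x^2 + y^2 ≤ 9 in the plane z = 1, with upward unit normal n̂ = ẑ. By Stokes' theorem,

    ∮_C F · dr = ∬_S (∇ × F) · n̂ dS = ∬_D (curl F)_z dA,

where D is the disk x^2 + y^2 ≤ 9.

Compute the curl of F = (-17y, 17x^3, 0):
    (∇ × F)_x = ∂F_z/∂y - ∂F_y/∂z = 0,
    (∇ × F)_y = ∂F_x/∂z - ∂F_z/∂x = 0,
    (∇ × F)_z = ∂F_y/∂x - ∂F_x/∂y = 51x^2 + 17.

On z = 1, (curl F)_z = 51x^2 + 17.

Convert to polar (x = r cos θ, y = r sin θ, dA = r dr dθ); the integrand becomes 51r^2cos(θ)^2 + 17, so

    ∬_D (curl F)_z dA = ∫_0^{2π} ∫_0^{3} (51r^2cos(θ)^2 + 17) · r dr dθ.

Inner (r from 0 to 3): 4131cos(θ)^2/4 + 153/2.
Outer (θ from 0 to 2π): 4743π/4.

Therefore ∮_C F · dr = 4743π/4.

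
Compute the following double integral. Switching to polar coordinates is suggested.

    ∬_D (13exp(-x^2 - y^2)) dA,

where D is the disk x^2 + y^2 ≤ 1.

The region D is 0 ≤ r ≤ 1, 0 ≤ θ ≤ 2π in polar coordinates, where x = r cos(θ), y = r sin(θ), and dA = r dr dθ.

Under the substitution, the integrand becomes 13exp(-r^2), so

    ∬_D (13exp(-x^2 - y^2)) dA = ∫_{0}^{2π} ∫_{0}^{1} (13exp(-r^2)) · r dr dθ.

Inner integral (in r): ∫_{0}^{1} (13exp(-r^2)) · r dr = 13/2 - 13exp(-1)/2.

Outer integral (in θ): ∫_{0}^{2π} (13/2 - 13exp(-1)/2) dθ = -13π exp(-1) + 13π.

Therefore ∬_D (13exp(-x^2 - y^2)) dA = -13π exp(-1) + 13π.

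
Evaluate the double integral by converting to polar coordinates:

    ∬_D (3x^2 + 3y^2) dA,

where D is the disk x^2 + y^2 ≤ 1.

The region D is 0 ≤ r ≤ 1, 0 ≤ θ ≤ 2π in polar coordinates, where x = r cos(θ), y = r sin(θ), and dA = r dr dθ.

Under the substitution, the integrand becomes 3r^2, so

    ∬_D (3x^2 + 3y^2) dA = ∫_{0}^{2π} ∫_{0}^{1} (3r^2) · r dr dθ.

Inner integral (in r): ∫_{0}^{1} (3r^2) · r dr = 3/4.

Outer integral (in θ): ∫_{0}^{2π} (3/4) dθ = 3π/2.

Therefore ∬_D (3x^2 + 3y^2) dA = 3π/2.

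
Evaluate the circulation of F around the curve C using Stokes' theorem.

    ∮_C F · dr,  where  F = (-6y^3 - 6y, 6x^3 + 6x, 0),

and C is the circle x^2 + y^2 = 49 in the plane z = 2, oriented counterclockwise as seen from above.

Let S be the flat disk x^2 + y^2 ≤ 49 in the plane z = 2, with upward unit normal n̂ = ẑ. By Stokes' theorem,

    ∮_C F · dr = ∬_S (∇ × F) · n̂ dS = ∬_D (curl F)_z dA,

where D is the disk x^2 + y^2 ≤ 49.

Compute the curl of F = (-6y^3 - 6y, 6x^3 + 6x, 0):
    (∇ × F)_x = ∂F_z/∂y - ∂F_y/∂z = 0,
    (∇ × F)_y = ∂F_x/∂z - ∂F_z/∂x = 0,
    (∇ × F)_z = ∂F_y/∂x - ∂F_x/∂y = 18x^2 + 18y^2 + 12.

On z = 2, (curl F)_z = 18x^2 + 18y^2 + 12.

Convert to polar (x = r cos θ, y = r sin θ, dA = r dr dθ); the integrand becomes 18r^2 + 12, so

    ∬_D (curl F)_z dA = ∫_0^{2π} ∫_0^{7} (18r^2 + 12) · r dr dθ.

Inner (r from 0 to 7): 22197/2.
Outer (θ from 0 to 2π): 22197π.

Therefore ∮_C F · dr = 22197π.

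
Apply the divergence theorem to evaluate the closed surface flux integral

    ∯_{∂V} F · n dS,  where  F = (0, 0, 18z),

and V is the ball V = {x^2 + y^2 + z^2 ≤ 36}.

By the divergence theorem,

    ∯_{∂V} F · n dS = ∭_V (∇ · F) dV.

Compute the divergence:
    ∇ · F = ∂F_x/∂x + ∂F_y/∂y + ∂F_z/∂z = 0 + 0 + 18 = 18.

In spherical coordinates, x = ρ sin(φ) cos(θ), y = ρ sin(φ) sin(θ), z = ρ cos(φ), dV = ρ^2 sin(φ) dρ dφ dθ, with 0 ≤ ρ ≤ 6, 0 ≤ φ ≤ π, 0 ≤ θ ≤ 2π.

The integrand, after substitution and multiplying by the volume element, becomes (18) · ρ^2 sin(φ), so

    ∭_V (∇·F) dV = ∫_0^{2π} ∫_0^{π} ∫_0^{6} (18) · ρ^2 sin(φ) dρ dφ dθ.

Inner (ρ from 0 to 6): 1296sin(φ).
Middle (φ from 0 to π): 2592.
Outer (θ from 0 to 2π): 5184π.

Therefore ∯_{∂V} F · n dS = 5184π.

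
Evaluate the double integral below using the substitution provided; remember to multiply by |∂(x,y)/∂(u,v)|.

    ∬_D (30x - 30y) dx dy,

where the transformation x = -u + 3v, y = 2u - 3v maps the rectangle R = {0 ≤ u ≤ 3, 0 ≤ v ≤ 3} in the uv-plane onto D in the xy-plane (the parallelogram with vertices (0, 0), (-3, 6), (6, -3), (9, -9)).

Compute the Jacobian determinant of (x, y) with respect to (u, v):

    ∂(x,y)/∂(u,v) = | -1  3 | = (-1)(-3) - (3)(2) = -3.
                   | 2  -3 |

Its absolute value is |J| = 3 (the area scaling factor).

Substituting x = -u + 3v, y = 2u - 3v into the integrand,

    30x - 30y → -90u + 180v,

so the integral becomes

    ∬_R (-90u + 180v) · |J| du dv = ∫_0^3 ∫_0^3 (-270u + 540v) dv du.

Inner (v): 2430 - 810u.
Outer (u): 3645.

Therefore ∬_D (30x - 30y) dx dy = 3645.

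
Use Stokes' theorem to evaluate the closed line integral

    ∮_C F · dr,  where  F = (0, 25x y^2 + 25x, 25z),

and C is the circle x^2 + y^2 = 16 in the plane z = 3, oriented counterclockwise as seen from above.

Let S be the flat disk x^2 + y^2 ≤ 16 in the plane z = 3, with upward unit normal n̂ = ẑ. By Stokes' theorem,

    ∮_C F · dr = ∬_S (∇ × F) · n̂ dS = ∬_D (curl F)_z dA,

where D is the disk x^2 + y^2 ≤ 16.

Compute the curl of F = (0, 25x y^2 + 25x, 25z):
    (∇ × F)_x = ∂F_z/∂y - ∂F_y/∂z = 0,
    (∇ × F)_y = ∂F_x/∂z - ∂F_z/∂x = 0,
    (∇ × F)_z = ∂F_y/∂x - ∂F_x/∂y = 25y^2 + 25.

On z = 3, (curl F)_z = 25y^2 + 25.

Convert to polar (x = r cos θ, y = r sin θ, dA = r dr dθ); the integrand becomes 25r^2sin(θ)^2 + 25, so

    ∬_D (curl F)_z dA = ∫_0^{2π} ∫_0^{4} (25r^2sin(θ)^2 + 25) · r dr dθ.

Inner (r from 0 to 4): 1600sin(θ)^2 + 200.
Outer (θ from 0 to 2π): 2000π.

Therefore ∮_C F · dr = 2000π.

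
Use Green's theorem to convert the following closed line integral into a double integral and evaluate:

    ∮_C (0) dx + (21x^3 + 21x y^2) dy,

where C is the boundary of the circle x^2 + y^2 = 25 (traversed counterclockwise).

Green's theorem converts the closed line integral into a double integral over the enclosed region D:

    ∮_C P dx + Q dy = ∬_D (∂Q/∂x - ∂P/∂y) dA.

Here P = 0, Q = 21x^3 + 21x y^2, so

    ∂Q/∂x = 63x^2 + 21y^2,    ∂P/∂y = 0,
    ∂Q/∂x - ∂P/∂y = 63x^2 + 21y^2.

D is the region x^2 + y^2 ≤ 25. Evaluating the double integral:

In polar coordinates (x = r cos θ, y = r sin θ, dA = r dr dθ) the integrand becomes 21r^2(cos(2θ) + 2), so

    ∬_D (63x^2 + 21y^2) dA = ∫_0^{2π} ∫_0^{5} (21r^2(cos(2θ) + 2)) · r dr dθ.

Inner (r from 0 to 5): 13125cos(2θ)/4 + 13125/2.
Outer (θ from 0 to 2π): 13125π.

Therefore ∮_C P dx + Q dy = 13125π.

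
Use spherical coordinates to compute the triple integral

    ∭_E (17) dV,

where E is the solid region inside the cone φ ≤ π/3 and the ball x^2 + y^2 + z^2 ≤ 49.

In spherical coordinates, x = ρ sin(φ) cos(θ), y = ρ sin(φ) sin(θ), z = ρ cos(φ), and dV = ρ^2 sin(φ) dρ dφ dθ.

The integrand becomes 17, so

    ∭_E (17) dV = ∫_{0}^{2π} ∫_{0}^{π/3} ∫_{0}^{7} (17) · ρ^2 sin(φ) dρ dφ dθ.

Inner (ρ): 5831sin(φ)/3.
Middle (φ): 5831/6.
Outer (θ): 5831π/3.

Therefore the triple integral equals 5831π/3.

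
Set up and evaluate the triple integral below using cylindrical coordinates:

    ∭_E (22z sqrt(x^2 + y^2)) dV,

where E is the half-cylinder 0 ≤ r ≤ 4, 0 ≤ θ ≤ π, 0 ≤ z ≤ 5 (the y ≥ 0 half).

In cylindrical coordinates, x = r cos(θ), y = r sin(θ), z = z, and dV = r dr dθ dz.

The integrand becomes 22r z, so

    ∭_E (22z sqrt(x^2 + y^2)) dV = ∫_{0}^{π} ∫_{0}^{4} ∫_{0}^{5} (22r z) · r dz dr dθ.

Inner (z): 275r^2.
Middle (r from 0 to 4): 17600/3.
Outer (θ): 17600π/3.

Therefore the triple integral equals 17600π/3.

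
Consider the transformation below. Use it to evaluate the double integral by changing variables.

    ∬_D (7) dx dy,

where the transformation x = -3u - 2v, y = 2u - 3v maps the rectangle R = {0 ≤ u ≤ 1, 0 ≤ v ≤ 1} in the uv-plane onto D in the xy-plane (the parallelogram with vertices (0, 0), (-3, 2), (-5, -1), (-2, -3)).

Compute the Jacobian determinant of (x, y) with respect to (u, v):

    ∂(x,y)/∂(u,v) = | -3  -2 | = (-3)(-3) - (-2)(2) = 13.
                   | 2  -3 |

Its absolute value is |J| = 13 (the area scaling factor).

Substituting x = -3u - 2v, y = 2u - 3v into the integrand,

    7 → 7,

so the integral becomes

    ∬_R (7) · |J| du dv = ∫_0^1 ∫_0^1 (91) dv du.

Inner (v): 91.
Outer (u): 91.

Therefore ∬_D (7) dx dy = 91.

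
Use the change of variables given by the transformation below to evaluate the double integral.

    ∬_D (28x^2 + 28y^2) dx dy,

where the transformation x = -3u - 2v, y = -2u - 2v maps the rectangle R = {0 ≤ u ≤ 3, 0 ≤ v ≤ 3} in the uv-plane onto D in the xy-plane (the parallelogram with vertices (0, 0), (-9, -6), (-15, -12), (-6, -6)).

Compute the Jacobian determinant of (x, y) with respect to (u, v):

    ∂(x,y)/∂(u,v) = | -3  -2 | = (-3)(-2) - (-2)(-2) = 2.
                   | -2  -2 |

Its absolute value is |J| = 2 (the area scaling factor).

Substituting x = -3u - 2v, y = -2u - 2v into the integrand,

    28x^2 + 28y^2 → 364u^2 + 560u v + 224v^2,

so the integral becomes

    ∬_R (364u^2 + 560u v + 224v^2) · |J| du dv = ∫_0^3 ∫_0^3 (728u^2 + 1120u v + 448v^2) dv du.

Inner (v): 2184u^2 + 5040u + 4032.
Outer (u): 54432.

Therefore ∬_D (28x^2 + 28y^2) dx dy = 54432.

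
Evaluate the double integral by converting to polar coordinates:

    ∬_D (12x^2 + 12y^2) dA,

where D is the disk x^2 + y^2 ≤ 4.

The region D is 0 ≤ r ≤ 2, 0 ≤ θ ≤ 2π in polar coordinates, where x = r cos(θ), y = r sin(θ), and dA = r dr dθ.

Under the substitution, the integrand becomes 12r^2, so

    ∬_D (12x^2 + 12y^2) dA = ∫_{0}^{2π} ∫_{0}^{2} (12r^2) · r dr dθ.

Inner integral (in r): ∫_{0}^{2} (12r^2) · r dr = 48.

Outer integral (in θ): ∫_{0}^{2π} (48) dθ = 96π.

Therefore ∬_D (12x^2 + 12y^2) dA = 96π.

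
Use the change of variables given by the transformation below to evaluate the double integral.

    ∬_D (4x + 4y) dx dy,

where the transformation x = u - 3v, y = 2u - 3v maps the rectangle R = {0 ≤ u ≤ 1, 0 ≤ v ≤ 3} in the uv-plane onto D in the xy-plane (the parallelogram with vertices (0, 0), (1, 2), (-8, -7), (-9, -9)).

Compute the Jacobian determinant of (x, y) with respect to (u, v):

    ∂(x,y)/∂(u,v) = | 1  -3 | = (1)(-3) - (-3)(2) = 3.
                   | 2  -3 |

Its absolute value is |J| = 3 (the area scaling factor).

Substituting x = u - 3v, y = 2u - 3v into the integrand,

    4x + 4y → 12u - 24v,

so the integral becomes

    ∬_R (12u - 24v) · |J| du dv = ∫_0^1 ∫_0^3 (36u - 72v) dv du.

Inner (v): 108u - 324.
Outer (u): -270.

Therefore ∬_D (4x + 4y) dx dy = -270.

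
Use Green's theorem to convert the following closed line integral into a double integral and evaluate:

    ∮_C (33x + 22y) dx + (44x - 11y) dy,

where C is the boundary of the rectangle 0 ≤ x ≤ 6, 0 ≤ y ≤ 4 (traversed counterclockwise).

Green's theorem converts the closed line integral into a double integral over the enclosed region D:

    ∮_C P dx + Q dy = ∬_D (∂Q/∂x - ∂P/∂y) dA.

Here P = 33x + 22y, Q = 44x - 11y, so

    ∂Q/∂x = 44,    ∂P/∂y = 22,
    ∂Q/∂x - ∂P/∂y = 22.

D is the region 0 ≤ x ≤ 6, 0 ≤ y ≤ 4. Evaluating the double integral:

    ∬_D (22) dA = ∫_0^{6} ∫_0^{4} (22) dy dx.

Inner (y from 0 to 4): 88.
Outer (x from 0 to 6): 528.

Therefore ∮_C P dx + Q dy = 528.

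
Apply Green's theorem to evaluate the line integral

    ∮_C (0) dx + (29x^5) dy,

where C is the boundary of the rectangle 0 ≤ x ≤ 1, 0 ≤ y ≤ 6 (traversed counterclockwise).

Green's theorem converts the closed line integral into a double integral over the enclosed region D:

    ∮_C P dx + Q dy = ∬_D (∂Q/∂x - ∂P/∂y) dA.

Here P = 0, Q = 29x^5, so

    ∂Q/∂x = 145x^4,    ∂P/∂y = 0,
    ∂Q/∂x - ∂P/∂y = 145x^4.

D is the region 0 ≤ x ≤ 1, 0 ≤ y ≤ 6. Evaluating the double integral:

    ∬_D (145x^4) dA = ∫_0^{1} ∫_0^{6} (145x^4) dy dx.

Inner (y from 0 to 6): 870x^4.
Outer (x from 0 to 1): 174.

Therefore ∮_C P dx + Q dy = 174.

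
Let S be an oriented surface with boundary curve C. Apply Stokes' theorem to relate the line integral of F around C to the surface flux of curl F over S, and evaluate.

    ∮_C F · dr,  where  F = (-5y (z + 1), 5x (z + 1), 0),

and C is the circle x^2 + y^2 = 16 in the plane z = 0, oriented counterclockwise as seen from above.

Let S be the flat disk x^2 + y^2 ≤ 16 in the plane z = 0, with upward unit normal n̂ = ẑ. By Stokes' theorem,

    ∮_C F · dr = ∬_S (∇ × F) · n̂ dS = ∬_D (curl F)_z dA,

where D is the disk x^2 + y^2 ≤ 16.

Compute the curl of F = (-5y (z + 1), 5x (z + 1), 0):
    (∇ × F)_x = ∂F_z/∂y - ∂F_y/∂z = -5x,
    (∇ × F)_y = ∂F_x/∂z - ∂F_z/∂x = -5y,
    (∇ × F)_z = ∂F_y/∂x - ∂F_x/∂y = 10z + 10.

On z = 0, (curl F)_z = 10.

Convert to polar (x = r cos θ, y = r sin θ, dA = r dr dθ); the integrand becomes 10, so

    ∬_D (curl F)_z dA = ∫_0^{2π} ∫_0^{4} (10) · r dr dθ.

Inner (r from 0 to 4): 80.
Outer (θ from 0 to 2π): 160π.

Therefore ∮_C F · dr = 160π.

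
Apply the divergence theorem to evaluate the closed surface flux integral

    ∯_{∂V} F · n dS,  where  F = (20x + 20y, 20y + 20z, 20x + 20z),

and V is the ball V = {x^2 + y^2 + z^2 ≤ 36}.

By the divergence theorem,

    ∯_{∂V} F · n dS = ∭_V (∇ · F) dV.

Compute the divergence:
    ∇ · F = ∂F_x/∂x + ∂F_y/∂y + ∂F_z/∂z = 20 + 20 + 20 = 60.

In spherical coordinates, x = ρ sin(φ) cos(θ), y = ρ sin(φ) sin(θ), z = ρ cos(φ), dV = ρ^2 sin(φ) dρ dφ dθ, with 0 ≤ ρ ≤ 6, 0 ≤ φ ≤ π, 0 ≤ θ ≤ 2π.

The integrand, after substitution and multiplying by the volume element, becomes (60) · ρ^2 sin(φ), so

    ∭_V (∇·F) dV = ∫_0^{2π} ∫_0^{π} ∫_0^{6} (60) · ρ^2 sin(φ) dρ dφ dθ.

Inner (ρ from 0 to 6): 4320sin(φ).
Middle (φ from 0 to π): 8640.
Outer (θ from 0 to 2π): 17280π.

Therefore ∯_{∂V} F · n dS = 17280π.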